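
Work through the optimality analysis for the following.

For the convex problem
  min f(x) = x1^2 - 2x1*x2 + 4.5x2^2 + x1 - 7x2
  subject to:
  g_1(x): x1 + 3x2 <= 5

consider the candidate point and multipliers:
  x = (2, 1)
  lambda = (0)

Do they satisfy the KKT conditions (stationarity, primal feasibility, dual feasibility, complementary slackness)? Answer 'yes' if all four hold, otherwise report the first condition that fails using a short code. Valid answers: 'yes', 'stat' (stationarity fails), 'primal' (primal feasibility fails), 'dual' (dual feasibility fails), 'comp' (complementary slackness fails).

Gradient of f: grad f(x) = Q x + c = (3, -2)
Constraint values g_i(x) = a_i^T x - b_i:
  g_1((2, 1)) = 0
Stationarity residual: grad f(x) + sum_i lambda_i a_i = (3, -2)
  -> stationarity FAILS
Primal feasibility (all g_i <= 0): OK
Dual feasibility (all lambda_i >= 0): OK
Complementary slackness (lambda_i * g_i(x) = 0 for all i): OK

Verdict: the first failing condition is stationarity -> stat.

stat


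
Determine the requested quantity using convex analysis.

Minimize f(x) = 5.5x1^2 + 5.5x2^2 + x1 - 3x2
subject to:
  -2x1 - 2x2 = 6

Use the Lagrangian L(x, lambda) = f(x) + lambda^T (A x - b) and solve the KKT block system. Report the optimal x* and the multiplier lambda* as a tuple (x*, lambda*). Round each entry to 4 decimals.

Form the Lagrangian:
  L(x, lambda) = (1/2) x^T Q x + c^T x + lambda^T (A x - b)
Stationarity (grad_x L = 0): Q x + c + A^T lambda = 0.
Primal feasibility: A x = b.

This gives the KKT block system:
  [ Q   A^T ] [ x     ]   [-c ]
  [ A    0  ] [ lambda ] = [ b ]

Solving the linear system:
  x*      = (-1.6818, -1.3182)
  lambda* = (-8.75)
  f(x*)   = 27.3864

x* = (-1.6818, -1.3182), lambda* = (-8.75)


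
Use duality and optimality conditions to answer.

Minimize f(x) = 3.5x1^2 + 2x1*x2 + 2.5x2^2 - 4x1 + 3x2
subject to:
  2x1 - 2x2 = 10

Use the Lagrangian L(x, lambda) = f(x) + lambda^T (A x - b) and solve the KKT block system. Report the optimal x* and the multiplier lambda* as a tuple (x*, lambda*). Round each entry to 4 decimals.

Form the Lagrangian:
  L(x, lambda) = (1/2) x^T Q x + c^T x + lambda^T (A x - b)
Stationarity (grad_x L = 0): Q x + c + A^T lambda = 0.
Primal feasibility: A x = b.

This gives the KKT block system:
  [ Q   A^T ] [ x     ]   [-c ]
  [ A    0  ] [ lambda ] = [ b ]

Solving the linear system:
  x*      = (2.25, -2.75)
  lambda* = (-3.125)
  f(x*)   = 7

x* = (2.25, -2.75), lambda* = (-3.125)


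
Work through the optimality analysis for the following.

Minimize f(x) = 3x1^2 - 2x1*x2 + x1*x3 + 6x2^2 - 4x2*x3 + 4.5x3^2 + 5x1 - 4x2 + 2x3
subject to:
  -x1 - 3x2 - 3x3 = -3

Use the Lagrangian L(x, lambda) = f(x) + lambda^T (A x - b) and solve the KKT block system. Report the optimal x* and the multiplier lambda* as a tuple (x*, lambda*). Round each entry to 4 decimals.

Form the Lagrangian:
  L(x, lambda) = (1/2) x^T Q x + c^T x + lambda^T (A x - b)
Stationarity (grad_x L = 0): Q x + c + A^T lambda = 0.
Primal feasibility: A x = b.

This gives the KKT block system:
  [ Q   A^T ] [ x     ]   [-c ]
  [ A    0  ] [ lambda ] = [ b ]

Solving the linear system:
  x*      = (-0.5113, 0.6787, 0.4918)
  lambda* = (1.0666)
  f(x*)   = -0.544

x* = (-0.5113, 0.6787, 0.4918), lambda* = (1.0666)


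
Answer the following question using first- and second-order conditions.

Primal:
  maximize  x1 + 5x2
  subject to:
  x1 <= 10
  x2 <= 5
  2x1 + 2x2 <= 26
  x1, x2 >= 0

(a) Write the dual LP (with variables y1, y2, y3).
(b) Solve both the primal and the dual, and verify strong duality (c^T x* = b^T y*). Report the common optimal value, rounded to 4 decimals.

The standard primal-dual pair for 'max c^T x s.t. A x <= b, x >= 0' is:
  Dual:  min b^T y  s.t.  A^T y >= c,  y >= 0.

So the dual LP is:
  minimize  10y1 + 5y2 + 26y3
  subject to:
    y1 + 2y3 >= 1
    y2 + 2y3 >= 5
    y1, y2, y3 >= 0

Solving the primal: x* = (8, 5).
  primal value c^T x* = 33.
Solving the dual: y* = (0, 4, 0.5).
  dual value b^T y* = 33.
Strong duality: c^T x* = b^T y*. Confirmed.

33


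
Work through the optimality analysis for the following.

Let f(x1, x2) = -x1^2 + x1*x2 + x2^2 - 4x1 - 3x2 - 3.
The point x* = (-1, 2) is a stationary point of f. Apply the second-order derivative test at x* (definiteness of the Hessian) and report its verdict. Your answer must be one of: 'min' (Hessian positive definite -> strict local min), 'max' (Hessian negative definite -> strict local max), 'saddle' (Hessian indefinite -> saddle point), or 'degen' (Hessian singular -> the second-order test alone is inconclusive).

Compute the Hessian H = grad^2 f:
  H = [[-2, 1], [1, 2]]
Verify stationarity: grad f(x*) = H x* + g = (0, 0).
Eigenvalues of H: -2.2361, 2.2361.
Eigenvalues have mixed signs, so H is indefinite -> x* is a saddle point.

saddle


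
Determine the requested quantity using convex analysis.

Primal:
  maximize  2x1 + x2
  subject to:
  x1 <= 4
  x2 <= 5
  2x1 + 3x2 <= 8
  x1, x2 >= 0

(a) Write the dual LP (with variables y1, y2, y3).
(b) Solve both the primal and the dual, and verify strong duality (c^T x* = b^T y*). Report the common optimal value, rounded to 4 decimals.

The standard primal-dual pair for 'max c^T x s.t. A x <= b, x >= 0' is:
  Dual:  min b^T y  s.t.  A^T y >= c,  y >= 0.

So the dual LP is:
  minimize  4y1 + 5y2 + 8y3
  subject to:
    y1 + 2y3 >= 2
    y2 + 3y3 >= 1
    y1, y2, y3 >= 0

Solving the primal: x* = (4, 0).
  primal value c^T x* = 8.
Solving the dual: y* = (1.3333, 0, 0.3333).
  dual value b^T y* = 8.
Strong duality: c^T x* = b^T y*. Confirmed.

8


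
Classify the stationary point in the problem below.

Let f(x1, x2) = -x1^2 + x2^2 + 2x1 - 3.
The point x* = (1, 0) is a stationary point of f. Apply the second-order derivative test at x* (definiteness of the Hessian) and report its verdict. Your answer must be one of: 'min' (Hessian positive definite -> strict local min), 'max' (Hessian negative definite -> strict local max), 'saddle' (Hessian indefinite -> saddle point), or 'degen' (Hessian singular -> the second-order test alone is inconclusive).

Compute the Hessian H = grad^2 f:
  H = [[-2, 0], [0, 2]]
Verify stationarity: grad f(x*) = H x* + g = (0, 0).
Eigenvalues of H: -2, 2.
Eigenvalues have mixed signs, so H is indefinite -> x* is a saddle point.

saddle


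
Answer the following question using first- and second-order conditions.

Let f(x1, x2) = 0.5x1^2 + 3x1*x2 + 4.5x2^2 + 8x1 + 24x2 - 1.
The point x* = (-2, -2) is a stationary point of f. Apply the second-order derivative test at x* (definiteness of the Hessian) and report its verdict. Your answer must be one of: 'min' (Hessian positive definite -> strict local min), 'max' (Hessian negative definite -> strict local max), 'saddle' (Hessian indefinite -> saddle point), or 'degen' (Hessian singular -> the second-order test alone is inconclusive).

Compute the Hessian H = grad^2 f:
  H = [[1, 3], [3, 9]]
Verify stationarity: grad f(x*) = H x* + g = (0, 0).
Eigenvalues of H: 0, 10.
H has a zero eigenvalue (singular; positive semidefinite but not definite), so H is neither positive definite, negative definite, nor indefinite. The second-order test alone is inconclusive -> degen.
(Indeed, f is constant along the null direction of H through x*, so x* is not a strict local extremum.)

degen


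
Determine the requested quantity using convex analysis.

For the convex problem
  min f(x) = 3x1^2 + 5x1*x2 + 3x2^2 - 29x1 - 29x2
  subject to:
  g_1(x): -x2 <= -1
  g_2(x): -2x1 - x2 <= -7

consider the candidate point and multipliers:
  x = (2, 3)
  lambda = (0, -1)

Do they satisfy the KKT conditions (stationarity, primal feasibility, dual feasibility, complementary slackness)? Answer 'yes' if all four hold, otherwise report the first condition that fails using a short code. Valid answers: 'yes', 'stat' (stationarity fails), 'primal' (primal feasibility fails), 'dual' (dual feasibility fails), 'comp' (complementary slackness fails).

Gradient of f: grad f(x) = Q x + c = (-2, -1)
Constraint values g_i(x) = a_i^T x - b_i:
  g_1((2, 3)) = -2
  g_2((2, 3)) = 0
Stationarity residual: grad f(x) + sum_i lambda_i a_i = (0, 0)
  -> stationarity OK
Primal feasibility (all g_i <= 0): OK
Dual feasibility (all lambda_i >= 0): FAILS
Complementary slackness (lambda_i * g_i(x) = 0 for all i): OK

Verdict: the first failing condition is dual_feasibility -> dual.

dual


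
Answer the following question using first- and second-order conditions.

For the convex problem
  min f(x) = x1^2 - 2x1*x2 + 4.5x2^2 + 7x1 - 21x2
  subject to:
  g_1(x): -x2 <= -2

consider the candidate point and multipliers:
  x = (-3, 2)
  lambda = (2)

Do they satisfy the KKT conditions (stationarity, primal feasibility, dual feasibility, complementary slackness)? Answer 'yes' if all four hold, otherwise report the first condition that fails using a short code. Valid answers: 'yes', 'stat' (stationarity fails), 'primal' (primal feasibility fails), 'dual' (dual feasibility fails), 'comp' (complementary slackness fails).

Gradient of f: grad f(x) = Q x + c = (-3, 3)
Constraint values g_i(x) = a_i^T x - b_i:
  g_1((-3, 2)) = 0
Stationarity residual: grad f(x) + sum_i lambda_i a_i = (-3, 1)
  -> stationarity FAILS
Primal feasibility (all g_i <= 0): OK
Dual feasibility (all lambda_i >= 0): OK
Complementary slackness (lambda_i * g_i(x) = 0 for all i): OK

Verdict: the first failing condition is stationarity -> stat.

stat


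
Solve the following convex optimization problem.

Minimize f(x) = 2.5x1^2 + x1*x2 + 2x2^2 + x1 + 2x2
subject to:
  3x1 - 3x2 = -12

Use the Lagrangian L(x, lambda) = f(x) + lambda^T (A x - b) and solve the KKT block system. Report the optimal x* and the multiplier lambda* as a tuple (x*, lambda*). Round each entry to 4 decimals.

Form the Lagrangian:
  L(x, lambda) = (1/2) x^T Q x + c^T x + lambda^T (A x - b)
Stationarity (grad_x L = 0): Q x + c + A^T lambda = 0.
Primal feasibility: A x = b.

This gives the KKT block system:
  [ Q   A^T ] [ x     ]   [-c ]
  [ A    0  ] [ lambda ] = [ b ]

Solving the linear system:
  x*      = (-2.0909, 1.9091)
  lambda* = (2.5152)
  f(x*)   = 15.9545

x* = (-2.0909, 1.9091), lambda* = (2.5152)


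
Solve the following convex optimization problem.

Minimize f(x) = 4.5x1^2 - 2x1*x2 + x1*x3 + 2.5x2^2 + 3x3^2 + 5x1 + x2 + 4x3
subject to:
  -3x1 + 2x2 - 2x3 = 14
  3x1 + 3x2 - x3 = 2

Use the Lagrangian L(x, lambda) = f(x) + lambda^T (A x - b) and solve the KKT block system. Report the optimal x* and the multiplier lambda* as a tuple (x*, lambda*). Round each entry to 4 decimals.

Form the Lagrangian:
  L(x, lambda) = (1/2) x^T Q x + c^T x + lambda^T (A x - b)
Stationarity (grad_x L = 0): Q x + c + A^T lambda = 0.
Primal feasibility: A x = b.

This gives the KKT block system:
  [ Q   A^T ] [ x     ]   [-c ]
  [ A    0  ] [ lambda ] = [ b ]

Solving the linear system:
  x*      = (-1.8731, 1.7145, -2.4758)
  lambda* = (-6.2163, -0.2954)
  f(x*)   = 35.0325

x* = (-1.8731, 1.7145, -2.4758), lambda* = (-6.2163, -0.2954)


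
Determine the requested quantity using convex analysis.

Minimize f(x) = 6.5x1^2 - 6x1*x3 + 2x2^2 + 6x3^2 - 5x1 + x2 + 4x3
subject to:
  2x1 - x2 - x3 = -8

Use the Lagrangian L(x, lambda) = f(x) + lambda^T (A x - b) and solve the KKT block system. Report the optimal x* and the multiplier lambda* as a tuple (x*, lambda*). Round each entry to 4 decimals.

Form the Lagrangian:
  L(x, lambda) = (1/2) x^T Q x + c^T x + lambda^T (A x - b)
Stationarity (grad_x L = 0): Q x + c + A^T lambda = 0.
Primal feasibility: A x = b.

This gives the KKT block system:
  [ Q   A^T ] [ x     ]   [-c ]
  [ A    0  ] [ lambda ] = [ b ]

Solving the linear system:
  x*      = (-2.1269, 3.7948, -0.0485)
  lambda* = (16.1791)
  f(x*)   = 71.834

x* = (-2.1269, 3.7948, -0.0485), lambda* = (16.1791)


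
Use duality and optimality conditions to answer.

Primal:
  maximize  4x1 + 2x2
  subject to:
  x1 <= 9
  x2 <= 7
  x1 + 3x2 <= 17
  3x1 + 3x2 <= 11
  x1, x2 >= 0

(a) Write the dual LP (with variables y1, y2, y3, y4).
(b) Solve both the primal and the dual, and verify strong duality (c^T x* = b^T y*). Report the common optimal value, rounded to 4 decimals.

The standard primal-dual pair for 'max c^T x s.t. A x <= b, x >= 0' is:
  Dual:  min b^T y  s.t.  A^T y >= c,  y >= 0.

So the dual LP is:
  minimize  9y1 + 7y2 + 17y3 + 11y4
  subject to:
    y1 + y3 + 3y4 >= 4
    y2 + 3y3 + 3y4 >= 2
    y1, y2, y3, y4 >= 0

Solving the primal: x* = (3.6667, 0).
  primal value c^T x* = 14.6667.
Solving the dual: y* = (0, 0, 0, 1.3333).
  dual value b^T y* = 14.6667.
Strong duality: c^T x* = b^T y*. Confirmed.

14.6667


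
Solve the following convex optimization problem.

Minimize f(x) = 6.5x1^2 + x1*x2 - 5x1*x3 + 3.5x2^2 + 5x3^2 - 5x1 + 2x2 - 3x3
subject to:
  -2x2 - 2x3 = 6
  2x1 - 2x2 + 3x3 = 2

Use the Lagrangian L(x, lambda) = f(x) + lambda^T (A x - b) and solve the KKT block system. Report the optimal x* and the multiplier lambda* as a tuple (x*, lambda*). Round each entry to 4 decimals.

Form the Lagrangian:
  L(x, lambda) = (1/2) x^T Q x + c^T x + lambda^T (A x - b)
Stationarity (grad_x L = 0): Q x + c + A^T lambda = 0.
Primal feasibility: A x = b.

This gives the KKT block system:
  [ Q   A^T ] [ x     ]   [-c ]
  [ A    0  ] [ lambda ] = [ b ]

Solving the linear system:
  x*      = (0.2027, -2.1189, -0.8811)
  lambda* = (-6.3538, 0.039)
  f(x*)   = 17.7183

x* = (0.2027, -2.1189, -0.8811), lambda* = (-6.3538, 0.039)


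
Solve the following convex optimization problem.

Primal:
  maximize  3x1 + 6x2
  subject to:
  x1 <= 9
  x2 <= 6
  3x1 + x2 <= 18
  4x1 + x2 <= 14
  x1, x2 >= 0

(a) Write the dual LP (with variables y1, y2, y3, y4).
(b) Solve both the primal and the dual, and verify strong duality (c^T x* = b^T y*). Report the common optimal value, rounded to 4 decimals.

The standard primal-dual pair for 'max c^T x s.t. A x <= b, x >= 0' is:
  Dual:  min b^T y  s.t.  A^T y >= c,  y >= 0.

So the dual LP is:
  minimize  9y1 + 6y2 + 18y3 + 14y4
  subject to:
    y1 + 3y3 + 4y4 >= 3
    y2 + y3 + y4 >= 6
    y1, y2, y3, y4 >= 0

Solving the primal: x* = (2, 6).
  primal value c^T x* = 42.
Solving the dual: y* = (0, 5.25, 0, 0.75).
  dual value b^T y* = 42.
Strong duality: c^T x* = b^T y*. Confirmed.

42


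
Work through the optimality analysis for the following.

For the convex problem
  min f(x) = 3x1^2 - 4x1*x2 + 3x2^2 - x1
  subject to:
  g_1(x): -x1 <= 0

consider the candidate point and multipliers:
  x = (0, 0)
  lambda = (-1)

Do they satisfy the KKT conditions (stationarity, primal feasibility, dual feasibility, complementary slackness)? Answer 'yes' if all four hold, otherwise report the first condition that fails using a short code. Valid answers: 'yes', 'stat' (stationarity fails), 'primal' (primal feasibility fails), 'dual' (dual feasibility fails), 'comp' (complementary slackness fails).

Gradient of f: grad f(x) = Q x + c = (-1, 0)
Constraint values g_i(x) = a_i^T x - b_i:
  g_1((0, 0)) = 0
Stationarity residual: grad f(x) + sum_i lambda_i a_i = (0, 0)
  -> stationarity OK
Primal feasibility (all g_i <= 0): OK
Dual feasibility (all lambda_i >= 0): FAILS
Complementary slackness (lambda_i * g_i(x) = 0 for all i): OK

Verdict: the first failing condition is dual_feasibility -> dual.

dual


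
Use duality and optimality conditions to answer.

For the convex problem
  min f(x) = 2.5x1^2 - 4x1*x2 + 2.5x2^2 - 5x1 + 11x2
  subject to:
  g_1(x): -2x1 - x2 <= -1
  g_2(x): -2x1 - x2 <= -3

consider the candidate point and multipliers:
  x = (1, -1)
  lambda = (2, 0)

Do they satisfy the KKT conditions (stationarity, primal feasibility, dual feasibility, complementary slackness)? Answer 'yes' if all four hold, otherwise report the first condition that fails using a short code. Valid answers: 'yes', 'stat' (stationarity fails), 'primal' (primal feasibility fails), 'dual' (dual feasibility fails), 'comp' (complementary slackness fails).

Gradient of f: grad f(x) = Q x + c = (4, 2)
Constraint values g_i(x) = a_i^T x - b_i:
  g_1((1, -1)) = 0
  g_2((1, -1)) = 2
Stationarity residual: grad f(x) + sum_i lambda_i a_i = (0, 0)
  -> stationarity OK
Primal feasibility (all g_i <= 0): FAILS
Dual feasibility (all lambda_i >= 0): OK
Complementary slackness (lambda_i * g_i(x) = 0 for all i): OK

Verdict: the first failing condition is primal_feasibility -> primal.

primal


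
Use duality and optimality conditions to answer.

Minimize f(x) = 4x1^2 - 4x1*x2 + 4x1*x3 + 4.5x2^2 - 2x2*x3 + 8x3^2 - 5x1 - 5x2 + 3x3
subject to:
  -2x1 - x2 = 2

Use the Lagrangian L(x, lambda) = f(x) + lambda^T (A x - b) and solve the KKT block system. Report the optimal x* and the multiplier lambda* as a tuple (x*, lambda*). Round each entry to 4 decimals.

Form the Lagrangian:
  L(x, lambda) = (1/2) x^T Q x + c^T x + lambda^T (A x - b)
Stationarity (grad_x L = 0): Q x + c + A^T lambda = 0.
Primal feasibility: A x = b.

This gives the KKT block system:
  [ Q   A^T ] [ x     ]   [-c ]
  [ A    0  ] [ lambda ] = [ b ]

Solving the linear system:
  x*      = (-0.8125, -0.375, -0.0312)
  lambda* = (-5.0625)
  f(x*)   = 7.9844

x* = (-0.8125, -0.375, -0.0312), lambda* = (-5.0625)


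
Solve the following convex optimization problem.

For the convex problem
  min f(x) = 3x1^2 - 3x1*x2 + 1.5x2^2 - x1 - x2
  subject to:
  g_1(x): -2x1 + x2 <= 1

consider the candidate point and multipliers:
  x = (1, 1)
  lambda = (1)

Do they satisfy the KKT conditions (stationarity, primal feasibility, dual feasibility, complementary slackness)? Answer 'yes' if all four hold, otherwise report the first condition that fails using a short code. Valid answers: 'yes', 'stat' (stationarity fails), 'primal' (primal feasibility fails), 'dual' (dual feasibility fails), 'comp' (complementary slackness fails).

Gradient of f: grad f(x) = Q x + c = (2, -1)
Constraint values g_i(x) = a_i^T x - b_i:
  g_1((1, 1)) = -2
Stationarity residual: grad f(x) + sum_i lambda_i a_i = (0, 0)
  -> stationarity OK
Primal feasibility (all g_i <= 0): OK
Dual feasibility (all lambda_i >= 0): OK
Complementary slackness (lambda_i * g_i(x) = 0 for all i): FAILS

Verdict: the first failing condition is complementary_slackness -> comp.

comp


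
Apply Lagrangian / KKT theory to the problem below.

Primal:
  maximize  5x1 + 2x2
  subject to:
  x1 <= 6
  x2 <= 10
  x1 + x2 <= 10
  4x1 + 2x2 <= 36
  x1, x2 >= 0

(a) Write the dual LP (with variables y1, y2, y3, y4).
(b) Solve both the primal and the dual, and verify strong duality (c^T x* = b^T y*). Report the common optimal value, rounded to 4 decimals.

The standard primal-dual pair for 'max c^T x s.t. A x <= b, x >= 0' is:
  Dual:  min b^T y  s.t.  A^T y >= c,  y >= 0.

So the dual LP is:
  minimize  6y1 + 10y2 + 10y3 + 36y4
  subject to:
    y1 + y3 + 4y4 >= 5
    y2 + y3 + 2y4 >= 2
    y1, y2, y3, y4 >= 0

Solving the primal: x* = (6, 4).
  primal value c^T x* = 38.
Solving the dual: y* = (3, 0, 2, 0).
  dual value b^T y* = 38.
Strong duality: c^T x* = b^T y*. Confirmed.

38


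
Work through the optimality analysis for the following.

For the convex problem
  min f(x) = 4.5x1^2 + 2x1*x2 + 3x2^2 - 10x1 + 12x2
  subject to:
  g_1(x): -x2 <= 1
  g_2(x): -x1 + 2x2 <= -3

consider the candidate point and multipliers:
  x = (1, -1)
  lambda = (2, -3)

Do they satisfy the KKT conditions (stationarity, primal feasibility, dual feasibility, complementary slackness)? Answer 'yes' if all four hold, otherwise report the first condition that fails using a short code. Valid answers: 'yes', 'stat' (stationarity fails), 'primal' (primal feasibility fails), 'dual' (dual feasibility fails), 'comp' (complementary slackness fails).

Gradient of f: grad f(x) = Q x + c = (-3, 8)
Constraint values g_i(x) = a_i^T x - b_i:
  g_1((1, -1)) = 0
  g_2((1, -1)) = 0
Stationarity residual: grad f(x) + sum_i lambda_i a_i = (0, 0)
  -> stationarity OK
Primal feasibility (all g_i <= 0): OK
Dual feasibility (all lambda_i >= 0): FAILS
Complementary slackness (lambda_i * g_i(x) = 0 for all i): OK

Verdict: the first failing condition is dual_feasibility -> dual.

dual


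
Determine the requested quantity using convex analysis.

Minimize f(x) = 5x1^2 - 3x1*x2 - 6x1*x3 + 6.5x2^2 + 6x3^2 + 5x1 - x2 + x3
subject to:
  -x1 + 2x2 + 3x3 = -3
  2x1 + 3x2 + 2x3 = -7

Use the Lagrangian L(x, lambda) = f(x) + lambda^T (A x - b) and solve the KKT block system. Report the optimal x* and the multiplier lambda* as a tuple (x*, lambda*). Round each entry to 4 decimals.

Form the Lagrangian:
  L(x, lambda) = (1/2) x^T Q x + c^T x + lambda^T (A x - b)
Stationarity (grad_x L = 0): Q x + c + A^T lambda = 0.
Primal feasibility: A x = b.

This gives the KKT block system:
  [ Q   A^T ] [ x     ]   [-c ]
  [ A    0  ] [ lambda ] = [ b ]

Solving the linear system:
  x*      = (-1.5134, -0.5785, -1.1188)
  lambda* = (0.4148, 1.0503)
  f(x*)   = 0.2446

x* = (-1.5134, -0.5785, -1.1188), lambda* = (0.4148, 1.0503)


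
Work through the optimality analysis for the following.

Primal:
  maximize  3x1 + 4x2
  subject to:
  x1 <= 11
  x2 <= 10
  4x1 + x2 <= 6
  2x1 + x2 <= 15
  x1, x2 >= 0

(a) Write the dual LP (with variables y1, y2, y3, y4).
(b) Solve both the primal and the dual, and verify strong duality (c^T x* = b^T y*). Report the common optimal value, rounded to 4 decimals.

The standard primal-dual pair for 'max c^T x s.t. A x <= b, x >= 0' is:
  Dual:  min b^T y  s.t.  A^T y >= c,  y >= 0.

So the dual LP is:
  minimize  11y1 + 10y2 + 6y3 + 15y4
  subject to:
    y1 + 4y3 + 2y4 >= 3
    y2 + y3 + y4 >= 4
    y1, y2, y3, y4 >= 0

Solving the primal: x* = (0, 6).
  primal value c^T x* = 24.
Solving the dual: y* = (0, 0, 4, 0).
  dual value b^T y* = 24.
Strong duality: c^T x* = b^T y*. Confirmed.

24


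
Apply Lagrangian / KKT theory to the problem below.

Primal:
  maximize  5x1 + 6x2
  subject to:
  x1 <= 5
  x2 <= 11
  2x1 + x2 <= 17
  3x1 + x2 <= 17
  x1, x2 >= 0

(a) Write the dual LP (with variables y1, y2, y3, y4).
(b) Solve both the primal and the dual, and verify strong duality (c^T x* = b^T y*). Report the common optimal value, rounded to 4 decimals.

The standard primal-dual pair for 'max c^T x s.t. A x <= b, x >= 0' is:
  Dual:  min b^T y  s.t.  A^T y >= c,  y >= 0.

So the dual LP is:
  minimize  5y1 + 11y2 + 17y3 + 17y4
  subject to:
    y1 + 2y3 + 3y4 >= 5
    y2 + y3 + y4 >= 6
    y1, y2, y3, y4 >= 0

Solving the primal: x* = (2, 11).
  primal value c^T x* = 76.
Solving the dual: y* = (0, 4.3333, 0, 1.6667).
  dual value b^T y* = 76.
Strong duality: c^T x* = b^T y*. Confirmed.

76


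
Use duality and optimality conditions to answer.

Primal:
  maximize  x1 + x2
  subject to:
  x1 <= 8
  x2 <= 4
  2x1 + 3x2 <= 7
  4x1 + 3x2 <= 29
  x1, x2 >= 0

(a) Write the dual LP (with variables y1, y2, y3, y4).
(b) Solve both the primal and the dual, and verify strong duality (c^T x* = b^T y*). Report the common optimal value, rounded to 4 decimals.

The standard primal-dual pair for 'max c^T x s.t. A x <= b, x >= 0' is:
  Dual:  min b^T y  s.t.  A^T y >= c,  y >= 0.

So the dual LP is:
  minimize  8y1 + 4y2 + 7y3 + 29y4
  subject to:
    y1 + 2y3 + 4y4 >= 1
    y2 + 3y3 + 3y4 >= 1
    y1, y2, y3, y4 >= 0

Solving the primal: x* = (3.5, 0).
  primal value c^T x* = 3.5.
Solving the dual: y* = (0, 0, 0.5, 0).
  dual value b^T y* = 3.5.
Strong duality: c^T x* = b^T y*. Confirmed.

3.5


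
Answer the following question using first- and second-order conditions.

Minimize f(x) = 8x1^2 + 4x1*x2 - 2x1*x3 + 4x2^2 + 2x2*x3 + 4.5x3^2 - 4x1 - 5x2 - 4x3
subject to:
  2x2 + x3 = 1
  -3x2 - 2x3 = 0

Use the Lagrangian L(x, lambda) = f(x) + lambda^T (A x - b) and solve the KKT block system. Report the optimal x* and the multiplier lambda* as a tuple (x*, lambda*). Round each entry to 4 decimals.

Form the Lagrangian:
  L(x, lambda) = (1/2) x^T Q x + c^T x + lambda^T (A x - b)
Stationarity (grad_x L = 0): Q x + c + A^T lambda = 0.
Primal feasibility: A x = b.

This gives the KKT block system:
  [ Q   A^T ] [ x     ]   [-c ]
  [ A    0  ] [ lambda ] = [ b ]

Solving the linear system:
  x*      = (-0.625, 2, -3)
  lambda* = (-82.25, -54)
  f(x*)   = 43.375

x* = (-0.625, 2, -3), lambda* = (-82.25, -54)


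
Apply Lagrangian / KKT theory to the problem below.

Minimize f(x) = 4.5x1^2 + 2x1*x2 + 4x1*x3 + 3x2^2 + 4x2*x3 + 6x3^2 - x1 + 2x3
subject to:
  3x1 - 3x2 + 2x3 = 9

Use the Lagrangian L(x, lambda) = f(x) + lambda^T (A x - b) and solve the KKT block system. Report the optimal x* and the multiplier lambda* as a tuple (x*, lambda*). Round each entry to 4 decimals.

Form the Lagrangian:
  L(x, lambda) = (1/2) x^T Q x + c^T x + lambda^T (A x - b)
Stationarity (grad_x L = 0): Q x + c + A^T lambda = 0.
Primal feasibility: A x = b.

This gives the KKT block system:
  [ Q   A^T ] [ x     ]   [-c ]
  [ A    0  ] [ lambda ] = [ b ]

Solving the linear system:
  x*      = (1.022, -1.6989, 0.4187)
  lambda* = (-2.1582)
  f(x*)   = 9.6198

x* = (1.022, -1.6989, 0.4187), lambda* = (-2.1582)


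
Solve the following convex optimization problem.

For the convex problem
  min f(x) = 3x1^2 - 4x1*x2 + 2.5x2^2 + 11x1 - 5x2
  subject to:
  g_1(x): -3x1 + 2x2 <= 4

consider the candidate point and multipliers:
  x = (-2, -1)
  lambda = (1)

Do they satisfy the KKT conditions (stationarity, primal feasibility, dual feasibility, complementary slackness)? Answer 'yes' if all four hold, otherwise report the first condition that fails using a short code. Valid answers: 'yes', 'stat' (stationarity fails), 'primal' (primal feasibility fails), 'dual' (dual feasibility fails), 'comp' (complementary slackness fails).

Gradient of f: grad f(x) = Q x + c = (3, -2)
Constraint values g_i(x) = a_i^T x - b_i:
  g_1((-2, -1)) = 0
Stationarity residual: grad f(x) + sum_i lambda_i a_i = (0, 0)
  -> stationarity OK
Primal feasibility (all g_i <= 0): OK
Dual feasibility (all lambda_i >= 0): OK
Complementary slackness (lambda_i * g_i(x) = 0 for all i): OK

Verdict: yes, KKT holds.

yes


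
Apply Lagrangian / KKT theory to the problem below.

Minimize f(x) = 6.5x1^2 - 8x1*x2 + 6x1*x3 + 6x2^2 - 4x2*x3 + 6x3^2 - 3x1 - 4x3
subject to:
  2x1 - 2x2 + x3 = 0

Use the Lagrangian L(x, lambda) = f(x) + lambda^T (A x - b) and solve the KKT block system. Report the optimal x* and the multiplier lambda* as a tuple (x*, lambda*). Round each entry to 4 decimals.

Form the Lagrangian:
  L(x, lambda) = (1/2) x^T Q x + c^T x + lambda^T (A x - b)
Stationarity (grad_x L = 0): Q x + c + A^T lambda = 0.
Primal feasibility: A x = b.

This gives the KKT block system:
  [ Q   A^T ] [ x     ]   [-c ]
  [ A    0  ] [ lambda ] = [ b ]

Solving the linear system:
  x*      = (0.2048, 0.3494, 0.2892)
  lambda* = (0.6988)
  f(x*)   = -0.8855

x* = (0.2048, 0.3494, 0.2892), lambda* = (0.6988)


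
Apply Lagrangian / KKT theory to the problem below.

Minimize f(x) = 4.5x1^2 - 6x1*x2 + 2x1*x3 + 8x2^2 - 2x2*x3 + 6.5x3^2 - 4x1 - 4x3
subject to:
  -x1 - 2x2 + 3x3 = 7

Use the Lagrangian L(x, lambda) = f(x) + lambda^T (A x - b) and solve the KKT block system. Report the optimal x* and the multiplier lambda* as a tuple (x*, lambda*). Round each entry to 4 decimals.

Form the Lagrangian:
  L(x, lambda) = (1/2) x^T Q x + c^T x + lambda^T (A x - b)
Stationarity (grad_x L = 0): Q x + c + A^T lambda = 0.
Primal feasibility: A x = b.

This gives the KKT block system:
  [ Q   A^T ] [ x     ]   [-c ]
  [ A    0  ] [ lambda ] = [ b ]

Solving the linear system:
  x*      = (-0.9675, -0.7982, 1.4787)
  lambda* = (-4.9615)
  f(x*)   = 16.3428

x* = (-0.9675, -0.7982, 1.4787), lambda* = (-4.9615)


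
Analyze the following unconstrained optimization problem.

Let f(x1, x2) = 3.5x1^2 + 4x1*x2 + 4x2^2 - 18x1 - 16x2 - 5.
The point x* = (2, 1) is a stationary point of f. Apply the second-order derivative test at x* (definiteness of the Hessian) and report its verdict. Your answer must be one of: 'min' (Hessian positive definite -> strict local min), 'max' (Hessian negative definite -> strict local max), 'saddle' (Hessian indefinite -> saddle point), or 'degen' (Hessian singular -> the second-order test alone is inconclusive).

Compute the Hessian H = grad^2 f:
  H = [[7, 4], [4, 8]]
Verify stationarity: grad f(x*) = H x* + g = (0, 0).
Eigenvalues of H: 3.4689, 11.5311.
Both eigenvalues > 0, so H is positive definite -> x* is a strict local min.

min


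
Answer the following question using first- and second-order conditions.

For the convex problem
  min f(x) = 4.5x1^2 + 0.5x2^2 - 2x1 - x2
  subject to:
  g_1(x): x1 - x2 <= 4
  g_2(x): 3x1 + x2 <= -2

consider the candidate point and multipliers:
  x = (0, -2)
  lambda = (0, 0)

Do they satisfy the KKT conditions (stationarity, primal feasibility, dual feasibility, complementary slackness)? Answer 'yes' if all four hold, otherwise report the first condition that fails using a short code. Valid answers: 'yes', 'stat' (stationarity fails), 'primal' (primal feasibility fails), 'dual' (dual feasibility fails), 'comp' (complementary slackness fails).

Gradient of f: grad f(x) = Q x + c = (-2, -3)
Constraint values g_i(x) = a_i^T x - b_i:
  g_1((0, -2)) = -2
  g_2((0, -2)) = 0
Stationarity residual: grad f(x) + sum_i lambda_i a_i = (-2, -3)
  -> stationarity FAILS
Primal feasibility (all g_i <= 0): OK
Dual feasibility (all lambda_i >= 0): OK
Complementary slackness (lambda_i * g_i(x) = 0 for all i): OK

Verdict: the first failing condition is stationarity -> stat.

stat


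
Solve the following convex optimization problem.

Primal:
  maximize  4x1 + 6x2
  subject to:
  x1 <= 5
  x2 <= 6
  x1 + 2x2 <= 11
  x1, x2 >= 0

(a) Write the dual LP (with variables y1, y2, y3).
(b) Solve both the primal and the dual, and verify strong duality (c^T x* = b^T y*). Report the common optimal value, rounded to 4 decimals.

The standard primal-dual pair for 'max c^T x s.t. A x <= b, x >= 0' is:
  Dual:  min b^T y  s.t.  A^T y >= c,  y >= 0.

So the dual LP is:
  minimize  5y1 + 6y2 + 11y3
  subject to:
    y1 + y3 >= 4
    y2 + 2y3 >= 6
    y1, y2, y3 >= 0

Solving the primal: x* = (5, 3).
  primal value c^T x* = 38.
Solving the dual: y* = (1, 0, 3).
  dual value b^T y* = 38.
Strong duality: c^T x* = b^T y*. Confirmed.

38


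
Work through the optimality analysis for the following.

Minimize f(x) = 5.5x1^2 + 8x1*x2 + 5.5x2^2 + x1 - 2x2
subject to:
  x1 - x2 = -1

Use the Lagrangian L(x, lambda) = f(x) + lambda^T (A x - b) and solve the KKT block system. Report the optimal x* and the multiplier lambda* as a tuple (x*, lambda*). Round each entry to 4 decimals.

Form the Lagrangian:
  L(x, lambda) = (1/2) x^T Q x + c^T x + lambda^T (A x - b)
Stationarity (grad_x L = 0): Q x + c + A^T lambda = 0.
Primal feasibility: A x = b.

This gives the KKT block system:
  [ Q   A^T ] [ x     ]   [-c ]
  [ A    0  ] [ lambda ] = [ b ]

Solving the linear system:
  x*      = (-0.4737, 0.5263)
  lambda* = (0)
  f(x*)   = -0.7632

x* = (-0.4737, 0.5263), lambda* = (0)


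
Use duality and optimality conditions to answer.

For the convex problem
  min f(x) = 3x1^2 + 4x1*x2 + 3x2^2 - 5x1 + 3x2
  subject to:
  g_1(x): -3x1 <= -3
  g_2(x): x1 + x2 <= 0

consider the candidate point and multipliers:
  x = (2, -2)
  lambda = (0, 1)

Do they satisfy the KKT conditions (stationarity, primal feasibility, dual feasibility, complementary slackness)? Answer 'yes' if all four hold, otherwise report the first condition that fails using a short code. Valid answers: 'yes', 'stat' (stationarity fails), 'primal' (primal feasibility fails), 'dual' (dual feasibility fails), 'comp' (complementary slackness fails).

Gradient of f: grad f(x) = Q x + c = (-1, -1)
Constraint values g_i(x) = a_i^T x - b_i:
  g_1((2, -2)) = -3
  g_2((2, -2)) = 0
Stationarity residual: grad f(x) + sum_i lambda_i a_i = (0, 0)
  -> stationarity OK
Primal feasibility (all g_i <= 0): OK
Dual feasibility (all lambda_i >= 0): OK
Complementary slackness (lambda_i * g_i(x) = 0 for all i): OK

Verdict: yes, KKT holds.

yes


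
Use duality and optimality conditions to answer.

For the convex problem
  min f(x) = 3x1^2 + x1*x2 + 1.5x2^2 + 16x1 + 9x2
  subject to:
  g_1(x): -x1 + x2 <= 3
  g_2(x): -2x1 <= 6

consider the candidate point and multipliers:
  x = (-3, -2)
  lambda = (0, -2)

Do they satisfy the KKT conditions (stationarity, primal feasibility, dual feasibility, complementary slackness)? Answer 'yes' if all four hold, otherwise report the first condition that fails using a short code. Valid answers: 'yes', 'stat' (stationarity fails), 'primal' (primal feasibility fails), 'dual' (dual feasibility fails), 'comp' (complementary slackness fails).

Gradient of f: grad f(x) = Q x + c = (-4, 0)
Constraint values g_i(x) = a_i^T x - b_i:
  g_1((-3, -2)) = -2
  g_2((-3, -2)) = 0
Stationarity residual: grad f(x) + sum_i lambda_i a_i = (0, 0)
  -> stationarity OK
Primal feasibility (all g_i <= 0): OK
Dual feasibility (all lambda_i >= 0): FAILS
Complementary slackness (lambda_i * g_i(x) = 0 for all i): OK

Verdict: the first failing condition is dual_feasibility -> dual.

dual


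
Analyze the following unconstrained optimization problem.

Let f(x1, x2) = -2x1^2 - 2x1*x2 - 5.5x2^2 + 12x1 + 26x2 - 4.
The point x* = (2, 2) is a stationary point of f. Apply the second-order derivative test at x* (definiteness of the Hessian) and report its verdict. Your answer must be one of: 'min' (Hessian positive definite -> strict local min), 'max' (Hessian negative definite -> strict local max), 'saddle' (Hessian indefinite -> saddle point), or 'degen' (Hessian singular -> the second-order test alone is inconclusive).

Compute the Hessian H = grad^2 f:
  H = [[-4, -2], [-2, -11]]
Verify stationarity: grad f(x*) = H x* + g = (0, 0).
Eigenvalues of H: -11.5311, -3.4689.
Both eigenvalues < 0, so H is negative definite -> x* is a strict local max.

max


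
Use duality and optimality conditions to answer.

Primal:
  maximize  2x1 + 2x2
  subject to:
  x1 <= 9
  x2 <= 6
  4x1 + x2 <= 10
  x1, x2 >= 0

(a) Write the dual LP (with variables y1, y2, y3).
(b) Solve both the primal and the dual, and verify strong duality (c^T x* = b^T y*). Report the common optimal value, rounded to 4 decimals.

The standard primal-dual pair for 'max c^T x s.t. A x <= b, x >= 0' is:
  Dual:  min b^T y  s.t.  A^T y >= c,  y >= 0.

So the dual LP is:
  minimize  9y1 + 6y2 + 10y3
  subject to:
    y1 + 4y3 >= 2
    y2 + y3 >= 2
    y1, y2, y3 >= 0

Solving the primal: x* = (1, 6).
  primal value c^T x* = 14.
Solving the dual: y* = (0, 1.5, 0.5).
  dual value b^T y* = 14.
Strong duality: c^T x* = b^T y*. Confirmed.

14


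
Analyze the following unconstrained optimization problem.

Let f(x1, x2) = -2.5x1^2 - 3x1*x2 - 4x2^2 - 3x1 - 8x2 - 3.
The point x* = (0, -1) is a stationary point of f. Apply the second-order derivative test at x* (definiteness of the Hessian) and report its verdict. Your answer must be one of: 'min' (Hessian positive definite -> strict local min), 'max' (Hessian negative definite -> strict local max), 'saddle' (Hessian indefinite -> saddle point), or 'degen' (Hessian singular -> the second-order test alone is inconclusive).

Compute the Hessian H = grad^2 f:
  H = [[-5, -3], [-3, -8]]
Verify stationarity: grad f(x*) = H x* + g = (0, 0).
Eigenvalues of H: -9.8541, -3.1459.
Both eigenvalues < 0, so H is negative definite -> x* is a strict local max.

max


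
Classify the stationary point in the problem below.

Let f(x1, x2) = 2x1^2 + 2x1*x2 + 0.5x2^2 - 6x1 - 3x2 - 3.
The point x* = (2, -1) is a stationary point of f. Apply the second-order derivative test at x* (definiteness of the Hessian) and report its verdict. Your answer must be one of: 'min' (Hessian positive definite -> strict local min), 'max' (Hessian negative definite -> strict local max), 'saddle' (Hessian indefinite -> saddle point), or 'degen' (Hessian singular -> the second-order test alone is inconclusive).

Compute the Hessian H = grad^2 f:
  H = [[4, 2], [2, 1]]
Verify stationarity: grad f(x*) = H x* + g = (0, 0).
Eigenvalues of H: 0, 5.
H has a zero eigenvalue (singular; positive semidefinite but not definite), so H is neither positive definite, negative definite, nor indefinite. The second-order test alone is inconclusive -> degen.
(Indeed, f is constant along the null direction of H through x*, so x* is not a strict local extremum.)

degen


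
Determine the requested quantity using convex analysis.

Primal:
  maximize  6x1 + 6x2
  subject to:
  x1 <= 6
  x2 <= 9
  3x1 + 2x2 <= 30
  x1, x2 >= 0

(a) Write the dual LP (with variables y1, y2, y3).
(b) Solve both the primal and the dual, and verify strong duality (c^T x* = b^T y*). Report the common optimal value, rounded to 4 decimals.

The standard primal-dual pair for 'max c^T x s.t. A x <= b, x >= 0' is:
  Dual:  min b^T y  s.t.  A^T y >= c,  y >= 0.

So the dual LP is:
  minimize  6y1 + 9y2 + 30y3
  subject to:
    y1 + 3y3 >= 6
    y2 + 2y3 >= 6
    y1, y2, y3 >= 0

Solving the primal: x* = (4, 9).
  primal value c^T x* = 78.
Solving the dual: y* = (0, 2, 2).
  dual value b^T y* = 78.
Strong duality: c^T x* = b^T y*. Confirmed.

78


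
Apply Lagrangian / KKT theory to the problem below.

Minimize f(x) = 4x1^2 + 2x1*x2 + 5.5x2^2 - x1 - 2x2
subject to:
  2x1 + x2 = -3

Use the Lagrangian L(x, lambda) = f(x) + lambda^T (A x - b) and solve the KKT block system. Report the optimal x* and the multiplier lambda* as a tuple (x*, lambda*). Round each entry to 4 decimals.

Form the Lagrangian:
  L(x, lambda) = (1/2) x^T Q x + c^T x + lambda^T (A x - b)
Stationarity (grad_x L = 0): Q x + c + A^T lambda = 0.
Primal feasibility: A x = b.

This gives the KKT block system:
  [ Q   A^T ] [ x     ]   [-c ]
  [ A    0  ] [ lambda ] = [ b ]

Solving the linear system:
  x*      = (-1.4318, -0.1364)
  lambda* = (6.3636)
  f(x*)   = 10.3977

x* = (-1.4318, -0.1364), lambda* = (6.3636)


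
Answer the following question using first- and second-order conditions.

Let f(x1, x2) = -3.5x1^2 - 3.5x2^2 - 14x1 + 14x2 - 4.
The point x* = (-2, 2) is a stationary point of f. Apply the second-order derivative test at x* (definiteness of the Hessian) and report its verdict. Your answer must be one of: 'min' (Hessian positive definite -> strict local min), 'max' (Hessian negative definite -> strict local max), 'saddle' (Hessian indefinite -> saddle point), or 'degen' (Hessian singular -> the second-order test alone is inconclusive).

Compute the Hessian H = grad^2 f:
  H = [[-7, 0], [0, -7]]
Verify stationarity: grad f(x*) = H x* + g = (0, 0).
Eigenvalues of H: -7, -7.
Both eigenvalues < 0, so H is negative definite -> x* is a strict local max.

max


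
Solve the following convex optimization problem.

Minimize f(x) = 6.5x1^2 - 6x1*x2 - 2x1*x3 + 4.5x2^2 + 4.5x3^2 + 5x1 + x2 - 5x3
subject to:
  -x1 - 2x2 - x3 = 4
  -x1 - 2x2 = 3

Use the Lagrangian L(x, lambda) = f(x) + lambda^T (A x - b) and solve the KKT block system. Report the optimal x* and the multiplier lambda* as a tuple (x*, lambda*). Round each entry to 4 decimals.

Form the Lagrangian:
  L(x, lambda) = (1/2) x^T Q x + c^T x + lambda^T (A x - b)
Stationarity (grad_x L = 0): Q x + c + A^T lambda = 0.
Primal feasibility: A x = b.

This gives the KKT block system:
  [ Q   A^T ] [ x     ]   [-c ]
  [ A    0  ] [ lambda ] = [ b ]

Solving the linear system:
  x*      = (-1.0471, -0.9765, -1)
  lambda* = (-11.9059, 11.1529)
  f(x*)   = 6.4765

x* = (-1.0471, -0.9765, -1), lambda* = (-11.9059, 11.1529)


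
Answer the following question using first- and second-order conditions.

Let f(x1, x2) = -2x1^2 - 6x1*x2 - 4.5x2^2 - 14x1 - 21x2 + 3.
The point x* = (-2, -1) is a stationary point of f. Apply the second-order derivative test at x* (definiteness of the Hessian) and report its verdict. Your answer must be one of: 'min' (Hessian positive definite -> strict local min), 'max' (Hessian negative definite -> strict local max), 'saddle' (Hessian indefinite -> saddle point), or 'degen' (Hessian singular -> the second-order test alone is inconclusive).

Compute the Hessian H = grad^2 f:
  H = [[-4, -6], [-6, -9]]
Verify stationarity: grad f(x*) = H x* + g = (0, 0).
Eigenvalues of H: -13, 0.
H has a zero eigenvalue (singular; negative semidefinite but not definite), so H is neither positive definite, negative definite, nor indefinite. The second-order test alone is inconclusive -> degen.
(Indeed, f is constant along the null direction of H through x*, so x* is not a strict local extremum.)

degen


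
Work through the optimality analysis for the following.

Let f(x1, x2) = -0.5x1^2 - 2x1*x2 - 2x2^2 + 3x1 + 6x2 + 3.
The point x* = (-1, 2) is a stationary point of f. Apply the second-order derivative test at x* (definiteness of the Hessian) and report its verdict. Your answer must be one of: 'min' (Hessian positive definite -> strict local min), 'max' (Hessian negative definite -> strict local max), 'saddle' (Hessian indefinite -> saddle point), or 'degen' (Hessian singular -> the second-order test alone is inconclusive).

Compute the Hessian H = grad^2 f:
  H = [[-1, -2], [-2, -4]]
Verify stationarity: grad f(x*) = H x* + g = (0, 0).
Eigenvalues of H: -5, 0.
H has a zero eigenvalue (singular; negative semidefinite but not definite), so H is neither positive definite, negative definite, nor indefinite. The second-order test alone is inconclusive -> degen.
(Indeed, f is constant along the null direction of H through x*, so x* is not a strict local extremum.)

degen
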